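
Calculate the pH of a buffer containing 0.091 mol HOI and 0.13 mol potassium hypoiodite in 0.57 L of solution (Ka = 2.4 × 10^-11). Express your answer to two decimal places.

pKa = −log(2.4 × 10^-11) = 10.620
Using pH = pKa + log([base]/[acid]) with [base]/[acid] = 0.13/0.091:
pH = 10.620 + (+0.155) = 10.77

pH = 10.77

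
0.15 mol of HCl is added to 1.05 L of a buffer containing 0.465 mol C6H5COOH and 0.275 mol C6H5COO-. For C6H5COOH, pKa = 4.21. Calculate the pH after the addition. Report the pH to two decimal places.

Added H+ converts C6H5COO- to C6H5COOH: C6H5COOH → 0.615 mol, C6H5COO- → 0.125 mol.
Henderson–Hasselbalch with mole ratio 0.125/0.615: pH = 4.21 + (-0.692)

pH = 3.52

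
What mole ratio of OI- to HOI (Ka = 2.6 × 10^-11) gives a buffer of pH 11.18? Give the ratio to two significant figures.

pKa = -log(2.6 × 10^-11) = 10.585
pH = pKa + log(r) ⇒ log(r) = 11.18 − 10.585 = +0.595
r = [OI-]/[HOI] = 10^(+0.595) = 3.94

ratio = 3.9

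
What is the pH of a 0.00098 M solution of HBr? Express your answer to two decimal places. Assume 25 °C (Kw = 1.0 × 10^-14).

pH = 3.01

HBr is a strong acid and dissociates completely, so [H+] = 0.00098 M.
pH = -log(0.00098) = 3.01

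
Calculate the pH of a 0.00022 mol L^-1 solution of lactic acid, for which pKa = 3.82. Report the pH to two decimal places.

pH = 3.91

CH3CH(OH)COOH ⇌ CH3CH(OH)COO- + H+
Ka = 10^(−3.82) = 1.51 × 10^-4
Ka = [H+]²/(0.00022 − [H+]) = 1.51 × 10^-4
The 5% rule fails; solving [H+]² + Ka·[H+] − Ka·C₀ = 0 exactly:
[H+] = (−Ka + √(Ka² + 4·Ka·C₀))/2 = 1.22 × 10^-4 M
pH = −log[H+] = −log(1.22 × 10^-4) = 3.91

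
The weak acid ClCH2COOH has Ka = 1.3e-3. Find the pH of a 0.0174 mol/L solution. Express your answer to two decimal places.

pH = 2.38

ClCH2COOH ⇌ ClCH2COO- + H+
From the ICE table, Ka = [H+]²/(0.0174 − [H+]) = 1.3 × 10^-3.
The 5% rule fails; solving [H+]² + Ka·[H+] − Ka·C₀ = 0 exactly:
[H+] = (−Ka + √(Ka² + 4·Ka·C₀))/2 = 4.15 × 10^-3 M
pH = −log(4.15 × 10^-3) = 2.38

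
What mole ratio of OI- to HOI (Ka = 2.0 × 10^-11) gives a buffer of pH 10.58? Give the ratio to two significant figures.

ratio = 0.76

pKa = -log(2.0 × 10^-11) = 10.699
pH = pKa + log(r) ⇒ log(r) = 10.58 − 10.699 = -0.119
r = [OI-]/[HOI] = 10^(-0.119) = 0.76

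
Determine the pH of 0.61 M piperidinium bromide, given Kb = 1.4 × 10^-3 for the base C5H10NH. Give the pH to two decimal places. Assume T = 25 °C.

C5H10NH2+ is the conjugate acid of the weak base C5H10NH.
Ka = Kw/Kb = 1.0×10^-14 / 1.4 × 10^-3 = 7.14 × 10^-12
Ka = x²/(0.61 − x) = 7.14 × 10^-12
Neglecting x in the denominator: x = √(7.14 × 10^-12 × 0.61) = 2.09 × 10^-6 M
Check: 0.00034% ionized — well under 5%, approximation valid.
pH = −log[H+] = −log(2.09 × 10^-6) = 5.68

pH = 5.68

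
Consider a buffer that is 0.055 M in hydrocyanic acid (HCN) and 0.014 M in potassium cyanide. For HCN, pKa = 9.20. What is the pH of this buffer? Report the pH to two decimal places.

pH = 8.61

Using pH = pKa + log([base]/[acid]) with [base]/[acid] = 0.014/0.055:
pH = 9.20 + (-0.594) = 8.61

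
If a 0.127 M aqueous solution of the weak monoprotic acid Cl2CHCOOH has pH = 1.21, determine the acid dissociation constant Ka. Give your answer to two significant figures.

[H+] = 10^(-1.21) = 6.17 × 10^-2 M
At equilibrium [HA] = 0.127 − 6.17 × 10^-2 = 6.53 × 10^-2 M
Ka = [H+][A-]/[HA] = (6.17 × 10^-2)² / 6.53 × 10^-2 = 5.8 × 10^-2

Ka = 5.8 × 10^-2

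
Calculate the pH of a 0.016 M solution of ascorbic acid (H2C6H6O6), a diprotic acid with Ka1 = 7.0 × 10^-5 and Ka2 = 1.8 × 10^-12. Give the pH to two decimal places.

Ka1 ≫ Ka2, so treat the first dissociation as the only significant source of H+.
Ka1 = x²/(0.016 − x) = 7.0 × 10^-5
Solving the quadratic: x = (−Ka1 + √(Ka1² + 4·Ka1·C₀))/2 = 1.02 × 10^-3 M
pH = −log(1.02 × 10^-3) = 2.99

pH = 2.99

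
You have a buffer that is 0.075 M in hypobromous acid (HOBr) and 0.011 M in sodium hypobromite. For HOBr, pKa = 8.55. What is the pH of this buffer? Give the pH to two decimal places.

Henderson–Hasselbalch: pH = pKa + log([OBr-]/[HOBr]) = 8.55 + log(0.011/0.075)
pH = 8.55 + (-0.834) = 7.72

pH = 7.72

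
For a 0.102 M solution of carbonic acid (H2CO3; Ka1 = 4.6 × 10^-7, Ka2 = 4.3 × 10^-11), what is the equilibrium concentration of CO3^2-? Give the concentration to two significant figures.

4.3 × 10^-11 M

First ionization gives [H+] ≈ [HCO3-] = 2.17 × 10^-4 M.
Second step: Ka2 = [H+][CO3^2-]/[HCO3-] ≈ [CO3^2-] (since [H+] ≈ [HCO3-]).
So [CO3^2-] ≈ Ka2.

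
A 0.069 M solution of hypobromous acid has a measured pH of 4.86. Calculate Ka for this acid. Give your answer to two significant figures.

Ka = 2.8 × 10^-9

[H+] = 10^(-4.86) = 1.38 × 10^-5 M
At equilibrium [HA] = 0.069 − 1.38 × 10^-5 = 6.90 × 10^-2 M
Ka = [H+][A-]/[HA] = (1.38 × 10^-5)² / 6.90 × 10^-2 = 2.8 × 10^-9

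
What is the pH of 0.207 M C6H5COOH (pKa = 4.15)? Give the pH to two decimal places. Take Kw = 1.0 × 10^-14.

pH = 2.42

C6H5COOH ⇌ C6H5COO- + H+
Ka = 10^(−4.15) = 7.08 × 10^-5
From the ICE table, Ka = [H+]²/(0.207 − [H+]) = 7.08 × 10^-5.
Assume [H+] ≪ 0.207: [H+] ≈ √(7.08 × 10^-5 × 0.207) = 3.83 × 10^-3 M
pH = −log(3.83 × 10^-3) = 2.42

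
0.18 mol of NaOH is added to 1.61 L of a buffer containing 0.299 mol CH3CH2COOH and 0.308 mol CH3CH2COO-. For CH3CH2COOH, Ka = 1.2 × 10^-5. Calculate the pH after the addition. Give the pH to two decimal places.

pH = 5.53

OH- converts CH3CH2COOH to CH3CH2COO-: CH3CH2COOH → 0.119 mol, CH3CH2COO- → 0.488 mol.
pKa = −log(1.2 × 10^-5) = 4.921
Henderson–Hasselbalch with mole ratio 0.488/0.119: pH = 4.921 + (+0.613)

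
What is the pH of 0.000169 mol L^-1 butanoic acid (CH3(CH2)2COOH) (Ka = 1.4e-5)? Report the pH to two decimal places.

pH = 4.38

CH3(CH2)2COOH ⇌ CH3(CH2)2COO- + H+
From the ICE table, Ka = [H+]²/(0.000169 − [H+]) = 1.4 × 10^-5.
The 5% rule fails; solving [H+]² + Ka·[H+] − Ka·C₀ = 0 exactly:
[H+] = (−Ka + √(Ka² + 4·Ka·C₀))/2 = 4.21 × 10^-5 M
pH = −log(4.21 × 10^-5) = 4.38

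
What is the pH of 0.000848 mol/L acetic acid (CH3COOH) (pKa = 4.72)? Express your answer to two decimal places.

pH = 3.93

CH3COOH ⇌ CH3COO- + H+
Ka = 10^(−4.72) = 1.91 × 10^-5
Ka = x²/(0.000848 − x) = 1.91 × 10^-5
The 5% rule fails; solving x² + Ka·x − Ka·C₀ = 0 exactly:
x = [−1.91e-05 + √(1.91e-05² + 6.48e-08)]/2 = 1.18 × 10^-4 M
pH = −log[H+] = −log(1.18 × 10^-4) = 3.93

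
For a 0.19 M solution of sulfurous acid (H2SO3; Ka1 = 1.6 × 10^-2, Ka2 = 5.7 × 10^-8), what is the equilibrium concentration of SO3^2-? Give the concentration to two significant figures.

5.7 × 10^-8 M

First ionization gives [H+] ≈ [HSO3-] = 4.77 × 10^-2 M.
Second step: Ka2 = [H+][SO3^2-]/[HSO3-] ≈ [SO3^2-] (since [H+] ≈ [HSO3-]).
So [SO3^2-] ≈ Ka2.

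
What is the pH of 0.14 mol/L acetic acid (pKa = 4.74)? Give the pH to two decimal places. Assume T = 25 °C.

pH = 2.80

CH3COOH ⇌ CH3COO- + H+
Ka = 10^(−4.74) = 1.82 × 10^-5
Ka = x²/(0.14 − x) = 1.82 × 10^-5
Neglecting x in the denominator: x = √(1.82 × 10^-5 × 0.14) = 1.60 × 10^-3 M
(x/C₀ = 1.1% < 5%, so the approximation holds.)
pH = −log(1.60 × 10^-3) = 2.80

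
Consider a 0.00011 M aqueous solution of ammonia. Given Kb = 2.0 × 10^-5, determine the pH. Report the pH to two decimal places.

NH3 + H2O ⇌ NH4+ + OH-
From the ICE table, Kb = x²/(0.00011 − x) = 2.0 × 10^-5.
x is not negligible relative to C₀; solve x² + 2e-05·x − 2.2e-09 = 0.
x = (−Kb + √(Kb² + 4·Kb·C₀))/2 = 3.80 × 10^-5 M
pOH = 4.42, so pH = 14.00 − pOH = 9.58

pH = 9.58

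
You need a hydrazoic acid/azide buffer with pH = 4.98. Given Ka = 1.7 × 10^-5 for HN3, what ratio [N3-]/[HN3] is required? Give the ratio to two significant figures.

ratio = 1.6

pKa = -log(1.7 × 10^-5) = 4.770
pH = pKa + log(r) ⇒ log(r) = 4.98 − 4.770 = +0.210
r = [N3-]/[HN3] = 10^(+0.210) = 1.62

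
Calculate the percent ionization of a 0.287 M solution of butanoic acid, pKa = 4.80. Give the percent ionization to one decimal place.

CH3(CH2)2COOH ⇌ CH3(CH2)2COO- + H+; let x = [H+] at equilibrium.
Ka = 10^(−4.80) = 1.58 × 10^-5
x ≈ √(Ka·C₀) = √(1.58 × 10^-5 × 0.287) = 2.13 × 10^-3 M
% ionization = x/C₀ × 100% = 2.13 × 10^-3/0.287 × 100% = 0.7%

0.7%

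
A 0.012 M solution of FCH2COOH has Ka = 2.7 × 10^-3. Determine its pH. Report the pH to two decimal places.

FCH2COOH ⇌ FCH2COO- + H+
Ka = [H+]²/(0.012 − [H+]) = 2.7 × 10^-3
[H+] is not negligible relative to C₀; solve [H+]² + 0.0027·[H+] − 3.24e-05 = 0.
[H+] = (−Ka + √(Ka² + 4·Ka·C₀))/2 = 4.50 × 10^-3 M
pH = −log(4.50 × 10^-3) = 2.35

pH = 2.35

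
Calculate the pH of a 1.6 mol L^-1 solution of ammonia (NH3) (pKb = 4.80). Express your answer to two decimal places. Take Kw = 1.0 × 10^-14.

NH3 + H2O ⇌ NH4+ + OH-
Kb = 10^(−4.80) = 1.58 × 10^-5
From the ICE table, Kb = x²/(1.6 − x) = 1.58 × 10^-5.
Since Kb ≪ C₀, x ≈ √(Kb·C₀) = 5.03 × 10^-3 M.
(x/C₀ = 0.31% < 5%, so the approximation holds.)
pOH = −log(5.03 × 10^-3) = 2.30; pH = 14.00 − 2.30 = 11.70

pH = 11.70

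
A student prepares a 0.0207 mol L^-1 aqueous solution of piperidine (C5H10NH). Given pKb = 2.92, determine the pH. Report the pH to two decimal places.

pH = 11.65

C5H10NH + H2O ⇌ C5H10NH2+ + OH-
Kb = 10^(−2.92) = 1.20 × 10^-3
Let x = [OH-] at equilibrium. Kb = x²/(0.0207 − x).
x is not negligible relative to C₀; solve x² + 0.0012·x − 2.48e-05 = 0.
x = [−0.0012 + √(0.0012² + 9.94e-05)]/2 = 4.42 × 10^-3 M
pOH = 2.35, so pH = 14.00 − pOH = 11.65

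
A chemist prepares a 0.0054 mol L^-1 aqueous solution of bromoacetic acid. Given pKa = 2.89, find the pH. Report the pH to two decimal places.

pH = 2.68

BrCH2COOH ⇌ BrCH2COO- + H+
Ka = 10^(−2.89) = 1.29 × 10^-3
From the ICE table, Ka = [H+]²/(0.0054 − [H+]) = 1.29 × 10^-3.
[H+] is not negligible relative to C₀; solve [H+]² + 0.00129·[H+] − 6.97e-06 = 0.
[H+] = (−Ka + √(Ka² + 4·Ka·C₀))/2 = 2.07 × 10^-3 M
pH = −log[H+] = −log(2.07 × 10^-3) = 2.68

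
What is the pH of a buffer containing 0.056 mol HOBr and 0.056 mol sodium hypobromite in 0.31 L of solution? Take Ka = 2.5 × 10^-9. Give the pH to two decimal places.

pH = 8.60

pKa = −log(2.5 × 10^-9) = 8.602
pH = pKa + log([A⁻]/[HA]) = 8.602 + log(0.056/0.056)
pH = 8.602 + (+0.000) = 8.60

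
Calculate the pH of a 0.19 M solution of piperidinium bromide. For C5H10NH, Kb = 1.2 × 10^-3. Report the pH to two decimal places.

C5H10NH2+ is the conjugate acid of the weak base C5H10NH.
Ka = Kw/Kb = 1.0×10^-14 / 1.2 × 10^-3 = 8.33 × 10^-12
Ka = [H+]²/(0.19 − [H+]) = 8.33 × 10^-12
Neglecting [H+] in the denominator: [H+] = √(8.33 × 10^-12 × 0.19) = 1.26 × 10^-6 M
pH = −log[H+] = −log(1.26 × 10^-6) = 5.90

pH = 5.90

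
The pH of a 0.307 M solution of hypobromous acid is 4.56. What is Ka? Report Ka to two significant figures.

Ka = 2.5 × 10^-9

[H+] = 10^(-4.56) = 2.75 × 10^-5 M
At equilibrium [HA] = 0.307 − 2.75 × 10^-5 = 3.07 × 10^-1 M
Ka = [H+][A-]/[HA] = (2.75 × 10^-5)² / 3.07 × 10^-1 = 2.5 × 10^-9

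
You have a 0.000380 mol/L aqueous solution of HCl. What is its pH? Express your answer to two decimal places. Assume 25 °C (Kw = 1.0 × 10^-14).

pH = 3.42

HCl is a strong acid and dissociates completely, so [H+] = 0.000380 M.
pH = -log(0.00038) = 3.42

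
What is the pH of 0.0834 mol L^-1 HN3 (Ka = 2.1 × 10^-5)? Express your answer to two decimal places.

pH = 2.88

HN3 ⇌ N3- + H+
From the ICE table, Ka = [H+]²/(0.0834 − [H+]) = 2.1 × 10^-5.
Assume [H+] ≪ 0.0834: [H+] ≈ √(2.1 × 10^-5 × 0.0834) = 1.32 × 10^-3 M
pH = −log[H+] = −log(1.32 × 10^-3) = 2.88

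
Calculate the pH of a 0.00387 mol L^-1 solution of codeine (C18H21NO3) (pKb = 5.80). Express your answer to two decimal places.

pH = 9.89

C18H21NO3 + H2O ⇌ C18H22NO3+ + OH-
Kb = 10^(−5.80) = 1.58 × 10^-6
From the ICE table, Kb = [OH-]²/(0.00387 − [OH-]) = 1.58 × 10^-6.
Neglecting [OH-] in the denominator: [OH-] = √(1.58 × 10^-6 × 0.00387) = 7.82 × 10^-5 M
Check: 2% ionized — well under 5%, approximation valid.
pOH = −log(7.82 × 10^-5) = 4.11; pH = 14.00 − 4.11 = 9.89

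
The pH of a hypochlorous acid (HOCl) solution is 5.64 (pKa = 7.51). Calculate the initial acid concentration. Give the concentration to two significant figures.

[H+] = 10^(-5.64) = 2.29 × 10^-6 M = x
Ka = 10^(−7.51) = 3.09 × 10^-8
Ka = x²/(C₀ − x) ⇒ C₀ = x + x²/Ka
C₀ = 2.29 × 10^-6 + (2.29 × 10^-6)²/(3.09 × 10^-8) = 1.72 × 10^-4 M

C₀ = 1.7 × 10^-4 M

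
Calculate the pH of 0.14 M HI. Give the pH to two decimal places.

pH = 0.85

HI is a strong acid and dissociates completely, so [H+] = 0.14 M.
pH = -log(0.14) = 0.85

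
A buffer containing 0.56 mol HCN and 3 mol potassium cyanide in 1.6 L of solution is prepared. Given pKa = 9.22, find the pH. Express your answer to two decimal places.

pH = 9.95

Henderson–Hasselbalch: pH = pKa + log([CN-]/[HCN]) = 9.22 + log(3/0.56)
pH = 9.22 + (+0.729) = 9.95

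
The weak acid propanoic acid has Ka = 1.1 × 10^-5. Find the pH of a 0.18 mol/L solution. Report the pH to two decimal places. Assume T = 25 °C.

CH3CH2COOH ⇌ CH3CH2COO- + H+
From the ICE table, Ka = [H+]²/(0.18 − [H+]) = 1.1 × 10^-5.
Neglecting [H+] in the denominator: [H+] = √(1.1 × 10^-5 × 0.18) = 1.41 × 10^-3 M
Check: 0.78% ionized — well under 5%, approximation valid.
pH = −log(1.41 × 10^-3) = 2.85

pH = 2.85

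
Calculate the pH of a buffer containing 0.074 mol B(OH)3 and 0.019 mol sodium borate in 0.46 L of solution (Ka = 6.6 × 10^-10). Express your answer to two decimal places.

pKa = −log(6.6 × 10^-10) = 9.180
Henderson–Hasselbalch: pH = pKa + log([B(OH)4-]/[B(OH)3]) = 9.180 + log(0.019/0.074)
pH = 9.180 + (-0.590) = 8.59

pH = 8.59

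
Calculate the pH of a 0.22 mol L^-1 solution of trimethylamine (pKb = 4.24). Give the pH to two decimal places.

pH = 11.55

(CH3)3N + H2O ⇌ (CH3)3NH+ + OH-
Kb = 10^(−4.24) = 5.75 × 10^-5
From the ICE table, Kb = x²/(0.22 − x) = 5.75 × 10^-5.
Assume x ≪ 0.22: x ≈ √(5.75 × 10^-5 × 0.22) = 3.56 × 10^-3 M
pOH = −log(3.56 × 10^-3) = 2.45; pH = 14.00 − 2.45 = 11.55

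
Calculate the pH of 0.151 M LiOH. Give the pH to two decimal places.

pH = 13.18

LiOH is a strong base; [OH-] = 0.151 M.
pOH = -log(0.151) = 0.82
pH = 14.00 - 0.82 = 13.18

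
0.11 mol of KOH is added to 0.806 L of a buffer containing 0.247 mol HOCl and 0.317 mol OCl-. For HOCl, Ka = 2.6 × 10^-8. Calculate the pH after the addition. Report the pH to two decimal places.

pH = 8.08

OH- converts HOCl to OCl-: HOCl → 0.137 mol, OCl- → 0.427 mol.
pKa = −log(2.6 × 10^-8) = 7.585
Henderson–Hasselbalch with mole ratio 0.427/0.137: pH = 7.585 + (+0.494)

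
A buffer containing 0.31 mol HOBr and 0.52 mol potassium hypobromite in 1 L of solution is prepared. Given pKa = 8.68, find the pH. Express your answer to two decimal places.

pH = 8.90

Using pH = pKa + log([base]/[acid]) with [base]/[acid] = 0.52/0.31:
pH = 8.68 + (+0.225) = 8.90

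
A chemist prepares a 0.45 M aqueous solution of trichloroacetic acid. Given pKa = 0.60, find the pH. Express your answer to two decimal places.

pH = 0.63

Cl3CCOOH ⇌ Cl3CCOO- + H+
Ka = 10^(−0.60) = 2.51 × 10^-1
Ka = [H+]²/(0.45 − [H+]) = 2.51 × 10^-1
[H+] is not negligible relative to C₀; solve [H+]² + 0.251·[H+] − 0.113 = 0.
[H+] = (−Ka + √(Ka² + 4·Ka·C₀))/2 = 2.33 × 10^-1 M
pH = −log(2.33 × 10^-1) = 0.63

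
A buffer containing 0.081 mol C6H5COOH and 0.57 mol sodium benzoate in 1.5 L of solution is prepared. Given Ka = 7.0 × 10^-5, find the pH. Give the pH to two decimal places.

pH = 5.00

pKa = −log(7.0 × 10^-5) = 4.155
pH = pKa + log([A⁻]/[HA]) = 4.155 + log(0.57/0.081)
pH = 4.155 + (+0.847) = 5.00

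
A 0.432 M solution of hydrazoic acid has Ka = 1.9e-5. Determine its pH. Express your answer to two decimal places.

pH = 2.54

HN3 ⇌ N3- + H+
Ka = [H+]²/(0.432 − [H+]) = 1.9 × 10^-5
Since Ka ≪ C₀, [H+] ≈ √(Ka·C₀) = 2.86 × 10^-3 M.
([H+]/C₀ = 0.66% < 5%, so the approximation holds.)
pH = −log(2.86 × 10^-3) = 2.54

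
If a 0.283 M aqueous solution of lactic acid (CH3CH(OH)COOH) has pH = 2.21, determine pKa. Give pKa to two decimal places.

pKa = 3.86

[H+] = 10^(-2.21) = 6.17 × 10^-3 M
At equilibrium [HA] = 0.283 − 6.17 × 10^-3 = 2.77 × 10^-1 M
Ka = [H+][A-]/[HA] = (6.17 × 10^-3)² / 2.77 × 10^-1 = 1.37 × 10^-4
pKa = -log(1.37 × 10^-4) = 3.86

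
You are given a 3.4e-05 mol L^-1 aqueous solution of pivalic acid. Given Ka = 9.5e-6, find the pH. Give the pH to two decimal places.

pH = 4.86

(CH3)3CCOOH ⇌ (CH3)3CCOO- + H+
Ka = [H+]²/(3.4e-05 − [H+]) = 9.5 × 10^-6
The 5% rule fails; solving [H+]² + Ka·[H+] − Ka·C₀ = 0 exactly:
[H+] = (−Ka + √(Ka² + 4·Ka·C₀))/2 = 1.38 × 10^-5 M
pH = −log(1.38 × 10^-5) = 4.86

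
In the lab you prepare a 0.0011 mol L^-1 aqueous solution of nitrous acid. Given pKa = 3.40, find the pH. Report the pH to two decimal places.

HNO2 ⇌ NO2- + H+
Ka = 10^(−3.40) = 3.98 × 10^-4
Ka = x²/(0.0011 − x) = 3.98 × 10^-4
The 5% rule fails; solving x² + Ka·x − Ka·C₀ = 0 exactly:
x = [−0.000398 + √(0.000398² + 1.75e-06)]/2 = 4.92 × 10^-4 M
pH = −log(4.92 × 10^-4) = 3.31

pH = 3.31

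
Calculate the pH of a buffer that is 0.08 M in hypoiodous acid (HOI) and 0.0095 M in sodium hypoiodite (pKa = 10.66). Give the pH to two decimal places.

Henderson–Hasselbalch: pH = pKa + log([OI-]/[HOI]) = 10.66 + log(0.0095/0.08)
pH = 10.66 + (-0.925) = 9.73

pH = 9.73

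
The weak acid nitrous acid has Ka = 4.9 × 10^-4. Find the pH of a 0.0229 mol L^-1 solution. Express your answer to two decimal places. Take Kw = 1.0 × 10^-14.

pH = 2.51

HNO2 ⇌ NO2- + H+
Ka = [H+]²/(0.0229 − [H+]) = 4.9 × 10^-4
The 5% rule fails; solving [H+]² + Ka·[H+] − Ka·C₀ = 0 exactly:
[H+] = [−0.00049 + √(0.00049² + 4.49e-05)]/2 = 3.11 × 10^-3 M
pH = −log[H+] = −log(3.11 × 10^-3) = 2.51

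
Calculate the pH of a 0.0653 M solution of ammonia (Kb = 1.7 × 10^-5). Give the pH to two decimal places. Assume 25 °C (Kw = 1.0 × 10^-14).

NH3 + H2O ⇌ NH4+ + OH-
From the ICE table, Kb = x²/(0.0653 − x) = 1.7 × 10^-5.
Assume x ≪ 0.0653: x ≈ √(1.7 × 10^-5 × 0.0653) = 1.05 × 10^-3 M
(x/C₀ = 1.6% < 5%, so the approximation holds.)
pOH = 2.98, so pH = 14.00 − pOH = 11.02

pH = 11.02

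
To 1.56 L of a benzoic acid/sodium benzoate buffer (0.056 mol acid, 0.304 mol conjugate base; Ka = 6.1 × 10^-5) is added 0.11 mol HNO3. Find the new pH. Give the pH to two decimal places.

pH = 4.28

Added H+ converts C6H5COO- to C6H5COOH: C6H5COOH → 0.166 mol, C6H5COO- → 0.194 mol.
pKa = −log(6.1 × 10^-5) = 4.215
Henderson–Hasselbalch with mole ratio 0.194/0.166: pH = 4.215 + (+0.068)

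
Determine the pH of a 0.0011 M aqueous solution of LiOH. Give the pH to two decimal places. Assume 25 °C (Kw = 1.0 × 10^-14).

LiOH is a strong base; [OH-] = 0.0011 M.
pOH = -log(0.0011) = 2.96
pH = 14.00 - 2.96 = 11.04

pH = 11.04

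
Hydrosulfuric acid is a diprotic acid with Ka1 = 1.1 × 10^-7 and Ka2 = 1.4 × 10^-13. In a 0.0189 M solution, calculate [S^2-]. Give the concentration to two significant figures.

1.4 × 10^-13 M

First ionization gives [H+] ≈ [HS-] = 4.56 × 10^-5 M.
Second step: Ka2 = [H+][S^2-]/[HS-] ≈ [S^2-] (since [H+] ≈ [HS-]).
So [S^2-] ≈ Ka2.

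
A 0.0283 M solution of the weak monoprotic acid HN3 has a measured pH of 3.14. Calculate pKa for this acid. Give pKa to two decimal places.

[H+] = 10^(-3.14) = 7.24 × 10^-4 M
At equilibrium [HA] = 0.0283 − 7.24 × 10^-4 = 2.76 × 10^-2 M
Ka = [H+][A-]/[HA] = (7.24 × 10^-4)² / 2.76 × 10^-2 = 1.90 × 10^-5
pKa = -log(1.90 × 10^-5) = 4.72

pKa = 4.72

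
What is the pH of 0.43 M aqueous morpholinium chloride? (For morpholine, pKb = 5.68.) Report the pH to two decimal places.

C4H8ONH2+ is the conjugate acid of the weak base C4H8ONH.
Kb = 10^(−5.68) = 2.09 × 10^-6
Ka = Kw/Kb = 1.0×10^-14 / 2.09 × 10^-6 = 4.78 × 10^-9
Ka = [H+]²/(0.43 − [H+]) = 4.78 × 10^-9
Assume [H+] ≪ 0.43: [H+] ≈ √(4.78 × 10^-9 × 0.43) = 4.53 × 10^-5 M
pH = −log(4.53 × 10^-5) = 4.34

pH = 4.34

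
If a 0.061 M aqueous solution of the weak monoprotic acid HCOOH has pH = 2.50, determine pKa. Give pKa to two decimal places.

pKa = 3.76

[H+] = 10^(-2.50) = 3.16 × 10^-3 M
At equilibrium [HA] = 0.061 − 3.16 × 10^-3 = 5.78 × 10^-2 M
Ka = [H+][A-]/[HA] = (3.16 × 10^-3)² / 5.78 × 10^-2 = 1.73 × 10^-4
pKa = -log(1.73 × 10^-4) = 3.76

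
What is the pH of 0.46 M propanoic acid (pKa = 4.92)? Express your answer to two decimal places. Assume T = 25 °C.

pH = 2.63

CH3CH2COOH ⇌ CH3CH2COO- + H+
Ka = 10^(−4.92) = 1.20 × 10^-5
Ka = [H+]²/(0.46 − [H+]) = 1.20 × 10^-5
Assume [H+] ≪ 0.46: [H+] ≈ √(1.20 × 10^-5 × 0.46) = 2.35 × 10^-3 M
pH = −log[H+] = −log(2.35 × 10^-3) = 2.63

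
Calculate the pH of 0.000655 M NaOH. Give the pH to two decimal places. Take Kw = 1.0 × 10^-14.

pH = 10.82

NaOH is a strong base; [OH-] = 0.000655 M.
pOH = -log(0.000655) = 3.18
pH = 14.00 - 3.18 = 10.82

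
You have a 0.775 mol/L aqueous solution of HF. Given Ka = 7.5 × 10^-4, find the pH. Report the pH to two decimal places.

pH = 1.62

HF ⇌ F- + H+
Let x = [H+] at equilibrium. Ka = x²/(0.775 − x).
Since Ka ≪ C₀, x ≈ √(Ka·C₀) = 2.41 × 10^-2 M.
pH = −log(2.41 × 10^-2) = 1.62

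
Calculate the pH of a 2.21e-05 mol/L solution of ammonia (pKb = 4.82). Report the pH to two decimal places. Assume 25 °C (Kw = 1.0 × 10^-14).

pH = 9.09

NH3 + H2O ⇌ NH4+ + OH-
Kb = 10^(−4.82) = 1.51 × 10^-5
Let x = [OH-] at equilibrium. Kb = x²/(2.21e-05 − x).
x is not negligible relative to C₀; solve x² + 1.51e-05·x − 3.34e-10 = 0.
x = [−1.51e-05 + √(1.51e-05² + 1.33e-09)]/2 = 1.22 × 10^-5 M
pOH = 4.91, so pH = 14.00 − pOH = 9.09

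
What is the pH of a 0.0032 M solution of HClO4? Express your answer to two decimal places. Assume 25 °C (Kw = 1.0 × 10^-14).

HClO4 is a strong acid and dissociates completely, so [H+] = 0.0032 M.
pH = -log(0.0032) = 2.49

pH = 2.49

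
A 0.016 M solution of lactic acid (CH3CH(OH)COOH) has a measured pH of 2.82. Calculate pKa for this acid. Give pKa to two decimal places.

pKa = 3.80

[H+] = 10^(-2.82) = 1.51 × 10^-3 M
At equilibrium [HA] = 0.016 − 1.51 × 10^-3 = 1.45 × 10^-2 M
Ka = [H+][A-]/[HA] = (1.51 × 10^-3)² / 1.45 × 10^-2 = 1.57 × 10^-4
pKa = -log(1.57 × 10^-4) = 3.80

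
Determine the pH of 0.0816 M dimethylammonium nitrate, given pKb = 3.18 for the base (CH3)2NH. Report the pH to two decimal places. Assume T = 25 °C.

pH = 5.95

(CH3)2NH2+ is the conjugate acid of the weak base (CH3)2NH.
Kb = 10^(−3.18) = 6.61 × 10^-4
Ka = Kw/Kb = 1.0×10^-14 / 6.61 × 10^-4 = 1.51 × 10^-11
Ka = [H+]²/(0.0816 − [H+]) = 1.51 × 10^-11
Since Ka ≪ C₀, [H+] ≈ √(Ka·C₀) = 1.11 × 10^-6 M.
pH = −log[H+] = −log(1.11 × 10^-6) = 5.95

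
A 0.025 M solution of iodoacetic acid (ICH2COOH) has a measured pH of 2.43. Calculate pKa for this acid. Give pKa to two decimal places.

[H+] = 10^(-2.43) = 3.72 × 10^-3 M
At equilibrium [HA] = 0.025 − 3.72 × 10^-3 = 2.13 × 10^-2 M
Ka = [H+][A-]/[HA] = (3.72 × 10^-3)² / 2.13 × 10^-2 = 6.50 × 10^-4
pKa = -log(6.50 × 10^-4) = 3.19

pKa = 3.19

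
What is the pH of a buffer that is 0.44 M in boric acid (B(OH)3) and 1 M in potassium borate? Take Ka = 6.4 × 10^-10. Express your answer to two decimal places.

pH = 9.55

pKa = −log(6.4 × 10^-10) = 9.194
pH = pKa + log([A⁻]/[HA]) = 9.194 + log(1/0.44)
pH = 9.194 + (+0.357) = 9.55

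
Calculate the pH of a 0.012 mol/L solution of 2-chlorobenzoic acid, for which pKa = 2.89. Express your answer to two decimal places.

pH = 2.48

ClC6H4COOH ⇌ ClC6H4COO- + H+
Ka = 10^(−2.89) = 1.29 × 10^-3
From the ICE table, Ka = x²/(0.012 − x) = 1.29 × 10^-3.
x is not negligible relative to C₀; solve x² + 0.00129·x − 1.55e-05 = 0.
x = [−0.00129 + √(0.00129² + 6.19e-05)]/2 = 3.34 × 10^-3 M
pH = −log(3.34 × 10^-3) = 2.48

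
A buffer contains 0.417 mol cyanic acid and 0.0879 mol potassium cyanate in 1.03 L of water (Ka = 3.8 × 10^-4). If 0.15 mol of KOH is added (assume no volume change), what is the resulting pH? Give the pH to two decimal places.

OH- converts HOCN to OCN-: HOCN → 0.267 mol, OCN- → 0.238 mol.
pKa = −log(3.8 × 10^-4) = 3.420
pH = pKa + log([A⁻]/[HA]) = 3.420 + log(0.238/0.267) = 3.420 -0.050

pH = 3.37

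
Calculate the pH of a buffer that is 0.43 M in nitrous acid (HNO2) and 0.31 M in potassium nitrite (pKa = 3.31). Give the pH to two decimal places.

Using pH = pKa + log([base]/[acid]) with [base]/[acid] = 0.31/0.43:
pH = 3.31 + (-0.142) = 3.17

pH = 3.17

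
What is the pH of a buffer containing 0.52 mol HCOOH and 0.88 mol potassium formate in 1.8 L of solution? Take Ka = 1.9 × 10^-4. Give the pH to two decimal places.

pH = 3.95

pKa = −log(1.9 × 10^-4) = 3.721
Using pH = pKa + log([base]/[acid]) with [base]/[acid] = 0.88/0.52:
pH = 3.721 + (+0.228) = 3.95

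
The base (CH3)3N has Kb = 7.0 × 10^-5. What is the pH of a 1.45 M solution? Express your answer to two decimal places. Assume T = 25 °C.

(CH3)3N + H2O ⇌ (CH3)3NH+ + OH-
Kb = x²/(1.45 − x) = 7.0 × 10^-5
Since Kb ≪ C₀, x ≈ √(Kb·C₀) = 1.01 × 10^-2 M.
Check: 0.69% ionized — well under 5%, approximation valid.
pOH = 2.00, so pH = 14.00 − pOH = 12.00

pH = 12.00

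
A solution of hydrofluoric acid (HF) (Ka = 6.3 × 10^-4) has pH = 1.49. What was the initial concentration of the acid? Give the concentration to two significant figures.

C₀ = 1.7 M

[H+] = 10^(-1.49) = 3.24 × 10^-2 M = x
Ka = x²/(C₀ − x) ⇒ C₀ = x + x²/Ka
C₀ = 3.24 × 10^-2 + (3.24 × 10^-2)²/(6.3 × 10^-4) = 1.70 M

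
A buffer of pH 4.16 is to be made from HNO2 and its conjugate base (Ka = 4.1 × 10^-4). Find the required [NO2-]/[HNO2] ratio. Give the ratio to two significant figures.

ratio = 5.9

pKa = -log(4.1 × 10^-4) = 3.387
pH = pKa + log(r) ⇒ log(r) = 4.16 − 3.387 = +0.773
r = [NO2-]/[HNO2] = 10^(+0.773) = 5.93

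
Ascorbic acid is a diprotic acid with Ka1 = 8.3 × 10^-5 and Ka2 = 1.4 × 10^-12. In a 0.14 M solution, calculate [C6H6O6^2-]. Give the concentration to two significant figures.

First ionization gives [H+] ≈ [HC6H6O6-] = 3.41 × 10^-3 M.
Second step: Ka2 = [H+][C6H6O6^2-]/[HC6H6O6-] ≈ [C6H6O6^2-] (since [H+] ≈ [HC6H6O6-]).
So [C6H6O6^2-] ≈ Ka2.

1.4 × 10^-12 M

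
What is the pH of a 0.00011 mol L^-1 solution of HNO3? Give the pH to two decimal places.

HNO3 is a strong acid and dissociates completely, so [H+] = 0.00011 M.
pH = -log(0.00011) = 3.96

pH = 3.96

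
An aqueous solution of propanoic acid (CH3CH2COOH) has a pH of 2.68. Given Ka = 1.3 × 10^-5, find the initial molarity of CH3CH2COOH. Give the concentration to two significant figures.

[H+] = 10^(-2.68) = 2.09 × 10^-3 M = x
Ka = x²/(C₀ − x) ⇒ C₀ = x + x²/Ka
C₀ = 2.09 × 10^-3 + (2.09 × 10^-3)²/(1.3 × 10^-5) = 3.38 × 10^-1 M

C₀ = 3.4 × 10^-1 M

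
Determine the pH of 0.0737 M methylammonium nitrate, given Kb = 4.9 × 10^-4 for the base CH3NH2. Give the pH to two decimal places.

pH = 5.91

CH3NH3+ is the conjugate acid of the weak base CH3NH2.
Ka = Kw/Kb = 1.0×10^-14 / 4.9 × 10^-4 = 2.04 × 10^-11
Ka = [H+]²/(0.0737 − [H+]) = 2.04 × 10^-11
Assume [H+] ≪ 0.0737: [H+] ≈ √(2.04 × 10^-11 × 0.0737) = 1.23 × 10^-6 M
([H+]/C₀ = 0.0017% < 5%, so the approximation holds.)
pH = −log(1.23 × 10^-6) = 5.91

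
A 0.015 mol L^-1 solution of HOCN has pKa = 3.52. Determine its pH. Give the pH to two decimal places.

HOCN ⇌ OCN- + H+
Ka = 10^(−3.52) = 3.02 × 10^-4
Ka = [H+]²/(0.015 − [H+]) = 3.02 × 10^-4
The 5% rule fails; solving [H+]² + Ka·[H+] − Ka·C₀ = 0 exactly:
[H+] = [−0.000302 + √(0.000302² + 1.81e-05)]/2 = 1.98 × 10^-3 M
pH = −log(1.98 × 10^-3) = 2.70

pH = 2.70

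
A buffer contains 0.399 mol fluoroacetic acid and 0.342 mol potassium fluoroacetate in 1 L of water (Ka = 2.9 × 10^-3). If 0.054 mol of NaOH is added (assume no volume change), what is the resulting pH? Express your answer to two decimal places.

pH = 2.60

After neutralization: n(FCH2COOH) = 0.345 mol, n(FCH2COO-) = 0.396 mol.
pKa = −log(2.9 × 10^-3) = 2.538
pH = pKa + log(n_FCH2COO-/n_FCH2COOH) = 2.538 + log(0.396/0.345) = 2.538 + (+0.060)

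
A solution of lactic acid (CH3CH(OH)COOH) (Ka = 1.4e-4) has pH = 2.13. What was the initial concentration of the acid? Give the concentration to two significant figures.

[H+] = 10^(-2.13) = 7.41 × 10^-3 M = x
Ka = x²/(C₀ − x) ⇒ C₀ = x + x²/Ka
C₀ = 7.41 × 10^-3 + (7.41 × 10^-3)²/(1.4 × 10^-4) = 4.00 × 10^-1 M

C₀ = 4.0 × 10^-1 M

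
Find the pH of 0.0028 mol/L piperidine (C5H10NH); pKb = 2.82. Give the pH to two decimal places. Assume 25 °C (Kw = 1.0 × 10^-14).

pH = 11.16

C5H10NH + H2O ⇌ C5H10NH2+ + OH-
Kb = 10^(−2.82) = 1.51 × 10^-3
From the ICE table, Kb = [OH-]²/(0.0028 − [OH-]) = 1.51 × 10^-3.
Here C₀/Kb ≈ 1.85, so the small-[OH-] approximation fails. Use the quadratic:
[OH-] = [−0.00151 + √(0.00151² + 1.69e-05)]/2 = 1.44 × 10^-3 M
pOH = −log(1.44 × 10^-3) = 2.84; pH = 14.00 − 2.84 = 11.16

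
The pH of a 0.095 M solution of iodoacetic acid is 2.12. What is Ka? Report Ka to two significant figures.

[H+] = 10^(-2.12) = 7.59 × 10^-3 M
At equilibrium [HA] = 0.095 − 7.59 × 10^-3 = 8.74 × 10^-2 M
Ka = [H+][A-]/[HA] = (7.59 × 10^-3)² / 8.74 × 10^-2 = 6.6 × 10^-4

Ka = 6.6 × 10^-4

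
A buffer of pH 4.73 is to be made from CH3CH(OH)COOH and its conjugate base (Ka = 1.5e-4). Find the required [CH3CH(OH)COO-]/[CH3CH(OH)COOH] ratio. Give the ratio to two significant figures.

ratio = 8.1

pKa = -log(1.5 × 10^-4) = 3.824
pH = pKa + log(r) ⇒ log(r) = 4.73 − 3.824 = +0.906
r = [CH3CH(OH)COO-]/[CH3CH(OH)COOH] = 10^(+0.906) = 8.05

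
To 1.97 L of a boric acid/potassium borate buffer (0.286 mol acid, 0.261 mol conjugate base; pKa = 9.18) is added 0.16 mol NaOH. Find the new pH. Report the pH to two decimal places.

pH = 9.70

After neutralization: n(B(OH)3) = 0.126 mol, n(B(OH)4-) = 0.421 mol.
pH = pKa + log([A⁻]/[HA]) = 9.18 + log(0.421/0.126) = 9.18 +0.524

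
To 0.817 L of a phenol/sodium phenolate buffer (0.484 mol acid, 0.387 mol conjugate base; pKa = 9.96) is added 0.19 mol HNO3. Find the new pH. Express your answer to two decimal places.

pH = 9.43

After neutralization: n(C6H5OH) = 0.674 mol, n(C6H5O-) = 0.197 mol.
Henderson–Hasselbalch with mole ratio 0.197/0.674: pH = 9.96 + (-0.534)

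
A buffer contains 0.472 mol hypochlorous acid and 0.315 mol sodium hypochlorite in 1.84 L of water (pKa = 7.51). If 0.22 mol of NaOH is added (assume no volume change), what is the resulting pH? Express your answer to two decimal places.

After neutralization: n(HOCl) = 0.252 mol, n(OCl-) = 0.535 mol.
pH = pKa + log(n_OCl-/n_HOCl) = 7.51 + log(0.535/0.252) = 7.51 + (+0.327)

pH = 7.84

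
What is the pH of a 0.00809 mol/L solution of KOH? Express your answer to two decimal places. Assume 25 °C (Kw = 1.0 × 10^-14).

KOH is a strong base; [OH-] = 0.00809 M.
pOH = -log(0.00809) = 2.09
pH = 14.00 - 2.09 = 11.91

pH = 11.91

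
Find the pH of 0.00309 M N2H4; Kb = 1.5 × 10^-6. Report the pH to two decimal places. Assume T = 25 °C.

pH = 9.83

N2H4 + H2O ⇌ N2H5+ + OH-
Kb = x²/(0.00309 − x) = 1.5 × 10^-6
Since Kb ≪ C₀, x ≈ √(Kb·C₀) = 6.81 × 10^-5 M.
(x/C₀ = 2.2% < 5%, so the approximation holds.)
pOH = 4.17, so pH = 14.00 − pOH = 9.83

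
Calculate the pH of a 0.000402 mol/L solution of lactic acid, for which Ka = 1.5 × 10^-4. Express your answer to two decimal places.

CH3CH(OH)COOH ⇌ CH3CH(OH)COO- + H+
Ka = x²/(0.000402 − x) = 1.5 × 10^-4
The 5% rule fails; solving x² + Ka·x − Ka·C₀ = 0 exactly:
x = (−Ka + √(Ka² + 4·Ka·C₀))/2 = 1.82 × 10^-4 M
pH = −log[H+] = −log(1.82 × 10^-4) = 3.74

pH = 3.74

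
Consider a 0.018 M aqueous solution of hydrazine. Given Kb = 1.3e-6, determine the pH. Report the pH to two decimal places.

N2H4 + H2O ⇌ N2H5+ + OH-
From the ICE table, Kb = [OH-]²/(0.018 − [OH-]) = 1.3 × 10^-6.
Since Kb ≪ C₀, [OH-] ≈ √(Kb·C₀) = 1.53 × 10^-4 M.
([OH-]/C₀ = 0.85% < 5%, so the approximation holds.)
pOH = 3.82, so pH = 14.00 − pOH = 10.18

pH = 10.18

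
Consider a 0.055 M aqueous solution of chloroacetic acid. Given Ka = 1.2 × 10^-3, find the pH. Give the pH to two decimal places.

ClCH2COOH ⇌ ClCH2COO- + H+
Let x = [H+] at equilibrium. Ka = x²/(0.055 − x).
Here C₀/Ka ≈ 45.8, so the small-x approximation fails. Use the quadratic:
x = (−Ka + √(Ka² + 4·Ka·C₀))/2 = 7.55 × 10^-3 M
pH = −log(7.55 × 10^-3) = 2.12

pH = 2.12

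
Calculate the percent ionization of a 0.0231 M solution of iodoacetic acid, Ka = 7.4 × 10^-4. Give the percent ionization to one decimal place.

16.4%

ICH2COOH ⇌ ICH2COO- + H+; let x = [H+] at equilibrium.
Solve x² + 0.00074x − 1.71e-05 = 0 → x = 3.78 × 10^-3 M
Fraction ionized = 3.78 × 10^-3 / 0.0231 = 0.1636 → 16.4%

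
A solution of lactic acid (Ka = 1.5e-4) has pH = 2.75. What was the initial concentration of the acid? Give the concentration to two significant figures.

C₀ = 2.3 × 10^-2 M

[H+] = 10^(-2.75) = 1.78 × 10^-3 M = x
Ka = x²/(C₀ − x) ⇒ C₀ = x + x²/Ka
C₀ = 1.78 × 10^-3 + (1.78 × 10^-3)²/(1.5 × 10^-4) = 2.29 × 10^-2 M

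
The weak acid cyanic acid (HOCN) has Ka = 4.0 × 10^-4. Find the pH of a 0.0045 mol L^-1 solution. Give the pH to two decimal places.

HOCN ⇌ OCN- + H+
From the ICE table, Ka = x²/(0.0045 − x) = 4.0 × 10^-4.
x is not negligible relative to C₀; solve x² + 0.0004·x − 1.8e-06 = 0.
x = [−0.0004 + √(0.0004² + 7.2e-06)]/2 = 1.16 × 10^-3 M
pH = −log[H+] = −log(1.16 × 10^-3) = 2.94

pH = 2.94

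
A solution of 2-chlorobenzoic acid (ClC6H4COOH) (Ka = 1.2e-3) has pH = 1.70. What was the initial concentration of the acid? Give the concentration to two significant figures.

[H+] = 10^(-1.70) = 2.00 × 10^-2 M = x
Ka = x²/(C₀ − x) ⇒ C₀ = x + x²/Ka
C₀ = 2.00 × 10^-2 + (2.00 × 10^-2)²/(1.2 × 10^-3) = 3.53 × 10^-1 M

C₀ = 3.5 × 10^-1 M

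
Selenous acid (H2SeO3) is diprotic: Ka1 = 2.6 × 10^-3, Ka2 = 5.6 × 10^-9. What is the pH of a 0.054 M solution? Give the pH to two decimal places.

pH = 1.97

Ka1 ≫ Ka2, so treat the first dissociation as the only significant source of H+.
Ka1 = x²/(0.054 − x) = 2.6 × 10^-3
Solving the quadratic: x = (−Ka1 + √(Ka1² + 4·Ka1·C₀))/2 = 1.06 × 10^-2 M
pH = −log(1.06 × 10^-2) = 1.97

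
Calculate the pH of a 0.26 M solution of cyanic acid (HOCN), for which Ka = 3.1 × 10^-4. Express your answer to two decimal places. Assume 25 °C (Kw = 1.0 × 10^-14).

HOCN ⇌ OCN- + H+
From the ICE table, Ka = [H+]²/(0.26 − [H+]) = 3.1 × 10^-4.
Assume [H+] ≪ 0.26: [H+] ≈ √(3.1 × 10^-4 × 0.26) = 8.98 × 10^-3 M
Check: 3.5% ionized — well under 5%, approximation valid.
pH = −log[H+] = −log(8.98 × 10^-3) = 2.05

pH = 2.05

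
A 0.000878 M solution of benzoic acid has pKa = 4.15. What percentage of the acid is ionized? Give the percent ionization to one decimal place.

24.6%

C6H5COOH ⇌ C6H5COO- + H+; let x = [H+] at equilibrium.
Ka = 10^(−4.15) = 7.08 × 10^-5
Ka = x²/(C₀ − x); solving the quadratic gives x = 2.16 × 10^-4 M.
Fraction ionized = 2.16 × 10^-4 / 0.000878 = 0.2460 → 24.6%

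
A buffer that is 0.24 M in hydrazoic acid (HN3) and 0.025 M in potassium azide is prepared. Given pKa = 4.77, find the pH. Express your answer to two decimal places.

pH = 3.79

Henderson–Hasselbalch: pH = pKa + log([N3-]/[HN3]) = 4.77 + log(0.025/0.24)
pH = 4.77 + (-0.982) = 3.79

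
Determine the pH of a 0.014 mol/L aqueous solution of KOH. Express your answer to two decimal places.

pH = 12.15

KOH is a strong base; [OH-] = 0.014 M.
pOH = -log(0.014) = 1.85
pH = 14.00 - 1.85 = 12.15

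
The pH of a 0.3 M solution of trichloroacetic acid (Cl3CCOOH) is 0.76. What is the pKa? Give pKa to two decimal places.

pKa = 0.62

[H+] = 10^(-0.76) = 1.74 × 10^-1 M
At equilibrium [HA] = 0.3 − 1.74 × 10^-1 = 1.26 × 10^-1 M
Ka = [H+][A-]/[HA] = (1.74 × 10^-1)² / 1.26 × 10^-1 = 2.40 × 10^-1
pKa = -log(2.40 × 10^-1) = 0.62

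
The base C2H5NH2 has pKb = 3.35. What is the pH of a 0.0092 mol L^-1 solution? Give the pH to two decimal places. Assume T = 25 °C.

pH = 11.26

C2H5NH2 + H2O ⇌ C2H5NH3+ + OH-
Kb = 10^(−3.35) = 4.47 × 10^-4
From the ICE table, Kb = x²/(0.0092 − x) = 4.47 × 10^-4.
x is not negligible relative to C₀; solve x² + 0.000447·x − 4.11e-06 = 0.
x = [−0.000447 + √(0.000447² + 1.64e-05)]/2 = 1.82 × 10^-3 M
pOH = 2.74, so pH = 14.00 − pOH = 11.26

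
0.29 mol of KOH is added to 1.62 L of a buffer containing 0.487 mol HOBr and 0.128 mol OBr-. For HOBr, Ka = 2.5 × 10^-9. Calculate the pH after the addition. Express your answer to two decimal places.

pH = 8.93

OH- converts HOBr to OBr-: HOBr → 0.197 mol, OBr- → 0.418 mol.
pKa = −log(2.5 × 10^-9) = 8.602
Henderson–Hasselbalch with mole ratio 0.418/0.197: pH = 8.602 + (+0.327)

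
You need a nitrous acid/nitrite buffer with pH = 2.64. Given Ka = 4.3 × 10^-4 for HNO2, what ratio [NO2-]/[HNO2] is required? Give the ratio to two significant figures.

ratio = 0.19

pKa = -log(4.3 × 10^-4) = 3.367
pH = pKa + log(r) ⇒ log(r) = 2.64 − 3.367 = -0.727
r = [NO2-]/[HNO2] = 10^(-0.727) = 0.187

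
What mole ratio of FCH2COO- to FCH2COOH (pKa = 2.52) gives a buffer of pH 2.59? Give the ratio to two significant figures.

pH = pKa + log(r) ⇒ log(r) = 2.59 − 2.52 = +0.07
r = [FCH2COO-]/[FCH2COOH] = 10^(+0.07) = 1.17

ratio = 1.2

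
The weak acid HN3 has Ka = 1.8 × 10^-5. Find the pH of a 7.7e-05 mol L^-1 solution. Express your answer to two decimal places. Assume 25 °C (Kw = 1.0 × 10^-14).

pH = 4.53

HN3 ⇌ N3- + H+
From the ICE table, Ka = x²/(7.7e-05 − x) = 1.8 × 10^-5.
The 5% rule fails; solving x² + Ka·x − Ka·C₀ = 0 exactly:
x = (−Ka + √(Ka² + 4·Ka·C₀))/2 = 2.93 × 10^-5 M
pH = −log[H+] = −log(2.93 × 10^-5) = 4.53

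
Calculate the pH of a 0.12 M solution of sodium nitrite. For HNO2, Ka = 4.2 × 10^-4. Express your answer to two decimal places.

pH = 8.23

NO2- is the conjugate base of the weak acid HNO2.
Kb = Kw/Ka = 1.0×10^-14 / 4.2 × 10^-4 = 2.38 × 10^-11
From the ICE table, Kb = [OH-]²/(0.12 − [OH-]) = 2.38 × 10^-11.
Since Kb ≪ C₀, [OH-] ≈ √(Kb·C₀) = 1.69 × 10^-6 M.
Check: 0.0014% ionized — well under 5%, approximation valid.
pOH = −log(1.69 × 10^-6) = 5.77; pH = 14.00 − 5.77 = 8.23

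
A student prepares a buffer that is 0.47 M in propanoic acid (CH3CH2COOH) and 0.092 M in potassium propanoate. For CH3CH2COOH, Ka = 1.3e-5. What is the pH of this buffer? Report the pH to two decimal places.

pH = 4.18

pKa = −log(1.3 × 10^-5) = 4.886
Henderson–Hasselbalch: pH = pKa + log([CH3CH2COO-]/[CH3CH2COOH]) = 4.886 + log(0.092/0.47)
pH = 4.886 + (-0.708) = 4.18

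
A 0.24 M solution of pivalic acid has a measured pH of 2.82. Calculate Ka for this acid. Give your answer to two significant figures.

[H+] = 10^(-2.82) = 1.51 × 10^-3 M
At equilibrium [HA] = 0.24 − 1.51 × 10^-3 = 2.38 × 10^-1 M
Ka = [H+][A-]/[HA] = (1.51 × 10^-3)² / 2.38 × 10^-1 = 9.6 × 10^-6

Ka = 9.6 × 10^-6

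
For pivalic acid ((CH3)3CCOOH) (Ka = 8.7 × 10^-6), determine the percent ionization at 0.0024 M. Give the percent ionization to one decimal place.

5.8%

(CH3)3CCOOH ⇌ (CH3)3CCOO- + H+; let x = [H+] at equilibrium.
Ka = x²/(C₀ − x); solving the quadratic gives x = 1.40 × 10^-4 M.
% ionization = x/C₀ × 100% = 1.40 × 10^-4/0.0024 × 100% = 5.8%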